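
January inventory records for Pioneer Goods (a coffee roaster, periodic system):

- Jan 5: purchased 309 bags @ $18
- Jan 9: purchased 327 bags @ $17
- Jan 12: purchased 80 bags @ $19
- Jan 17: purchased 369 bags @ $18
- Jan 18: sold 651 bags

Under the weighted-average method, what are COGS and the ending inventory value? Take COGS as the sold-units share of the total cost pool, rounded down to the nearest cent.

Jan 18, sell 651: 651/1085 × $19,283.00 → $11,569.80
Ending inventory (cost pool remaining) = $7,713.20

COGS = $11,569.80; ending inventory = $7,713.20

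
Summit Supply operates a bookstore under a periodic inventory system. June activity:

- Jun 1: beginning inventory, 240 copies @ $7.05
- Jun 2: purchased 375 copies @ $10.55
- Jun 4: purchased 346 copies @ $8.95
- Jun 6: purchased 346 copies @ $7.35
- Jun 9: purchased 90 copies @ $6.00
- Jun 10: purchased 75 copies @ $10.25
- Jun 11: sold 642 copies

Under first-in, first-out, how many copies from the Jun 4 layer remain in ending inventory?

Jun 11, 642 sold [FIFO — oldest first]: 240 @ $7.05 + 375 @ $10.55 + 27 @ $8.95 = $5,889.90
Ending inventory: 319 @ $8.95 + 346 @ $7.35 + 90 @ $6.00 + 75 @ $10.25 = $6,706.90

319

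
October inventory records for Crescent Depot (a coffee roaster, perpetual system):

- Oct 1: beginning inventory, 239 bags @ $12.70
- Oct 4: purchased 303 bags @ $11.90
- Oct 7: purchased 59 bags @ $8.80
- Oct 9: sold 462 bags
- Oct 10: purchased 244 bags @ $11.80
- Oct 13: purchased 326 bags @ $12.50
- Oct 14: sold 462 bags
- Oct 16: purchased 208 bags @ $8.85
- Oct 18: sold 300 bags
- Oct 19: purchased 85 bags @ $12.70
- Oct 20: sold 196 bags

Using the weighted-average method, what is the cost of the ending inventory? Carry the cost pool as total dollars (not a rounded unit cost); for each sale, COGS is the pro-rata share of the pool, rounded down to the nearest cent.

Ending inventory = $500.22

After Oct 1: 239 on hand, pool $3,035.30 (≈ $12.7000 each)
After Oct 4: 542 on hand, pool $6,641.00 (≈ $12.2528 each)
After Oct 7: 601 on hand, pool $7,160.20 (≈ $11.9138 each)
Oct 9, sell 462: 462/601 × $7,160.20 → $5,504.18
After Oct 10: 383 on hand, pool $4,535.22 (≈ $11.8413 each)
After Oct 13: 709 on hand, pool $8,610.22 (≈ $12.1442 each)
Oct 14, sell 462: 462/709 × $8,610.22 → $5,610.60
After Oct 16: 455 on hand, pool $4,840.42 (≈ $10.6383 each)
Oct 18, sell 300: 300/455 × $4,840.42 → $3,191.48
After Oct 19: 240 on hand, pool $2,728.44 (≈ $11.3685 each)
Oct 20, sell 196: 196/240 × $2,728.44 → $2,228.22
Total COGS = $5,504.18 + $5,610.60 + $3,191.48 + $2,228.22 = $16,534.48
Ending inventory (cost pool remaining) = $500.22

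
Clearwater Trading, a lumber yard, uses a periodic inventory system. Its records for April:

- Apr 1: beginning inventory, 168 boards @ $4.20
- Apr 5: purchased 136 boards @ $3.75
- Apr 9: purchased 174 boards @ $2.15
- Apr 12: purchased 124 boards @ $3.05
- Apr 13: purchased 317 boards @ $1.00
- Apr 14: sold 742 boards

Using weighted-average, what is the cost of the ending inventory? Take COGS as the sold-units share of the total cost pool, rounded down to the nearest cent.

Apr 14, sell 742: 742/919 × $2,284.90 → $1,844.82
Ending inventory (cost pool remaining) = $440.08
Check: goods available $2,284.90 = COGS $1,844.82 + ending $440.08

Ending inventory = $440.08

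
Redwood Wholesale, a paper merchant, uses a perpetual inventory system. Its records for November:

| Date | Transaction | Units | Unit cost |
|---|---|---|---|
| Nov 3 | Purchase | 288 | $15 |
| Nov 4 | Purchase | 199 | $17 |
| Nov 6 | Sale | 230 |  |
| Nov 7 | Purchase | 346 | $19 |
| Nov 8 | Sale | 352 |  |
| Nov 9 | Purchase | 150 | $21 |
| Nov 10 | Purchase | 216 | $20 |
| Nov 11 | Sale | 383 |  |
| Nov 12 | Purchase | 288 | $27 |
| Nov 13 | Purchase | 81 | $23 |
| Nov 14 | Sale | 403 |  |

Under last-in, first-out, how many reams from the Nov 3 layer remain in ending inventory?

Nov 6, 230 sold [LIFO — newest first]: 199 @ $17 + 31 @ $15 = $3,848
Nov 8, 352 sold [LIFO — newest first]: 346 @ $19 + 6 @ $15 = $6,664
Nov 11, 383 sold [LIFO — newest first]: 216 @ $20 + 150 @ $21 + 17 @ $15 = $7,725
Nov 14, 403 sold [LIFO — newest first]: 81 @ $23 + 288 @ $27 + 34 @ $15 = $10,149
Total COGS = $3,848 + $6,664 + $7,725 + $10,149 = $28,386
Ending inventory: 200 @ $15 = $3,000

200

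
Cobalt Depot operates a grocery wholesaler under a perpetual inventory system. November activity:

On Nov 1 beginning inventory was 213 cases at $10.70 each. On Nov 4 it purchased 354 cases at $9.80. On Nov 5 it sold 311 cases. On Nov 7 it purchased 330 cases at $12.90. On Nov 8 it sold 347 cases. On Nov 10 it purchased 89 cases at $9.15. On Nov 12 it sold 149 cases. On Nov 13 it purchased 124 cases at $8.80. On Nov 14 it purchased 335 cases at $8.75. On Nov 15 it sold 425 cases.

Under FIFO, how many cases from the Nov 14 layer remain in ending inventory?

Nov 5, 311 sold [FIFO — oldest first]: 213 @ $10.70 + 98 @ $9.80 = $3,239.50
Nov 8, 347 sold [FIFO — oldest first]: 256 @ $9.80 + 91 @ $12.90 = $3,682.70
Nov 12, 149 sold [FIFO — oldest first]: 149 @ $12.90 = $1,922.10
Nov 15, 425 sold [FIFO — oldest first]: 90 @ $12.90 + 89 @ $9.15 + 124 @ $8.80 + 122 @ $8.75 = $4,134.05
Total COGS = $3,239.50 + $3,682.70 + $1,922.10 + $4,134.05 = $12,978.35
Ending inventory: 213 @ $8.75 = $1,863.75

213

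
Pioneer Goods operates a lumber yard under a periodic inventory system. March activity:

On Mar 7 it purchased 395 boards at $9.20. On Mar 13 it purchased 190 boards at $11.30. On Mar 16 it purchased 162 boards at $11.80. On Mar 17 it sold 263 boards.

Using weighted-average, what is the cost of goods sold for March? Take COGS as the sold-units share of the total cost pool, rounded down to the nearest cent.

COGS = $2,708.37

Mar 17, sell 263: 263/747 × $7,692.60 → $2,708.37
Ending inventory (cost pool remaining) = $4,984.23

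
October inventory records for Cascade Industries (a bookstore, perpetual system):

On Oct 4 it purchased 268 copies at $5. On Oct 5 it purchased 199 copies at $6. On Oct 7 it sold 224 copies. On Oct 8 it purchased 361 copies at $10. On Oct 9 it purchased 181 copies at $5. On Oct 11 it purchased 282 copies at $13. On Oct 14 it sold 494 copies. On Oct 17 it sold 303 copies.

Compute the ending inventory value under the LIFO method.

Ending inventory = $1,485

Oct 7, 224 sold [LIFO — newest first]: 199 @ $6 + 25 @ $5 = $1,319
Oct 14, 494 sold [LIFO — newest first]: 282 @ $13 + 181 @ $5 + 31 @ $10 = $4,881
Oct 17, 303 sold [LIFO — newest first]: 303 @ $10 = $3,030
Total COGS = $1,319 + $4,881 + $3,030 = $9,230
Ending inventory: 243 @ $5 + 27 @ $10 = $1,485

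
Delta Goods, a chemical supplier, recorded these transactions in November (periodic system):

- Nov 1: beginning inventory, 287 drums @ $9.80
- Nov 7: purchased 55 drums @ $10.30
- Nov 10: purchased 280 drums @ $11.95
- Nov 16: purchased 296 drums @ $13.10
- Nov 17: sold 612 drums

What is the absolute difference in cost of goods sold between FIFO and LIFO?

$988.80

FIFO COGS: 287 @ $9.80 + 55 @ $10.30 + 270 @ $11.95 = $6,605.60
LIFO COGS: 296 @ $13.10 + 280 @ $11.95 + 36 @ $10.30 = $7,594.40
Difference = |$6,605.60 − $7,594.40| = $988.80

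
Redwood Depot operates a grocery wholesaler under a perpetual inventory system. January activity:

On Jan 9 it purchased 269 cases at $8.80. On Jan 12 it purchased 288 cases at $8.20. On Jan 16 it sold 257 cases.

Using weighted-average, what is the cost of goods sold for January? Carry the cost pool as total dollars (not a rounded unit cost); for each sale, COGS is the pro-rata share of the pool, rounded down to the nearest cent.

After Jan 9: 269 on hand, pool $2,367.20 (≈ $8.8000 each)
After Jan 12: 557 on hand, pool $4,728.80 (≈ $8.4898 each)
Jan 16, sell 257: 257/557 × $4,728.80 → $2,181.87
Ending inventory (cost pool remaining) = $2,546.93
Check: goods available $4,728.80 = COGS $2,181.87 + ending $2,546.93

COGS = $2,181.87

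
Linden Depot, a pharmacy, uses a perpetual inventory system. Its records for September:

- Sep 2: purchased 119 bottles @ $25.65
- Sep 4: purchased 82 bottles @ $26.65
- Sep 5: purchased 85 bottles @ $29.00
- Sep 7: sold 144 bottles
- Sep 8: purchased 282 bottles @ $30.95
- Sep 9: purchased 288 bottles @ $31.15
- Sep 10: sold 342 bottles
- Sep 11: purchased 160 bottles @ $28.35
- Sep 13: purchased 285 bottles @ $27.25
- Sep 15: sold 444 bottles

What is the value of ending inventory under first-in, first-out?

Sep 7, 144 sold [FIFO — oldest first]: 119 @ $25.65 + 25 @ $26.65 = $3,718.60
Sep 10, 342 sold [FIFO — oldest first]: 57 @ $26.65 + 85 @ $29.00 + 200 @ $30.95 = $10,174.05
Sep 15, 444 sold [FIFO — oldest first]: 82 @ $30.95 + 288 @ $31.15 + 74 @ $28.35 = $13,607.00
Total COGS = $3,718.60 + $10,174.05 + $13,607.00 = $27,499.65
Ending inventory: 86 @ $28.35 + 285 @ $27.25 = $10,204.35

Ending inventory = $10,204.35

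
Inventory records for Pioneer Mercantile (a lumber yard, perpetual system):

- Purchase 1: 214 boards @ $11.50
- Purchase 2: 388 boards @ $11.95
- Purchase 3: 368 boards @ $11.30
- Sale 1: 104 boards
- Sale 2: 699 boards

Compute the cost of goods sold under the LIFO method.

Sale 1 (104) [LIFO — newest first]: 104 @ $11.30 = $1,175.20
Sale 2 (699) [LIFO — newest first]: 264 @ $11.30 + 388 @ $11.95 + 47 @ $11.50 = $8,160.30
Total COGS = $1,175.20 + $8,160.30 = $9,335.50
Ending inventory: 167 @ $11.50 = $1,920.50

COGS = $9,335.50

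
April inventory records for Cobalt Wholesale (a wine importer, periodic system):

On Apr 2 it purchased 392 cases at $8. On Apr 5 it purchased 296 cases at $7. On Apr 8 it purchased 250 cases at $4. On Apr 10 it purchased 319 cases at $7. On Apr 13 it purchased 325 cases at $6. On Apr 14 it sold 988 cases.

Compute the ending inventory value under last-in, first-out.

Ending inventory = $4,550

Apr 14, 988 sold [LIFO — newest first]: 325 @ $6 + 319 @ $7 + 250 @ $4 + 94 @ $7 = $5,841
Ending inventory: 392 @ $8 + 202 @ $7 = $4,550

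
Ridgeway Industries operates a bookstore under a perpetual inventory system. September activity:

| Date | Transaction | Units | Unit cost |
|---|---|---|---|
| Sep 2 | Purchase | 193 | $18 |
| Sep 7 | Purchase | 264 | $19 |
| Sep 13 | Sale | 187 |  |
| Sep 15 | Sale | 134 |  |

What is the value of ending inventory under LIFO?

Ending inventory = $2,448

Sep 13, 187 sold [LIFO — newest first]: 187 @ $19 = $3,553
Sep 15, 134 sold [LIFO — newest first]: 77 @ $19 + 57 @ $18 = $2,489
Total COGS = $3,553 + $2,489 = $6,042
Ending inventory: 136 @ $18 = $2,448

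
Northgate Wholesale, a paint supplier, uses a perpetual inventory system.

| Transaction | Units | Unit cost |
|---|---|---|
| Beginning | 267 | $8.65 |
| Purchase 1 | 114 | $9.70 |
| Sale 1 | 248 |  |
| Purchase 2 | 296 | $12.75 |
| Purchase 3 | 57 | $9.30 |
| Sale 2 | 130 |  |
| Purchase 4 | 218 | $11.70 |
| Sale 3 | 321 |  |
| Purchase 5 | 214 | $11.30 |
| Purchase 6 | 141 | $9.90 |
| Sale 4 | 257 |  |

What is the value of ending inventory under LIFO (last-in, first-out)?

Ending inventory = $3,787.85

Sale 1 (248) [LIFO — newest first]: 114 @ $9.70 + 134 @ $8.65 = $2,264.90
Sale 2 (130) [LIFO — newest first]: 57 @ $9.30 + 73 @ $12.75 = $1,460.85
Sale 3 (321) [LIFO — newest first]: 218 @ $11.70 + 103 @ $12.75 = $3,863.85
Sale 4 (257) [LIFO — newest first]: 141 @ $9.90 + 116 @ $11.30 = $2,706.70
Total COGS = $2,264.90 + $1,460.85 + $3,863.85 + $2,706.70 = $10,296.30
Ending inventory: 133 @ $8.65 + 120 @ $12.75 + 98 @ $11.30 = $3,787.85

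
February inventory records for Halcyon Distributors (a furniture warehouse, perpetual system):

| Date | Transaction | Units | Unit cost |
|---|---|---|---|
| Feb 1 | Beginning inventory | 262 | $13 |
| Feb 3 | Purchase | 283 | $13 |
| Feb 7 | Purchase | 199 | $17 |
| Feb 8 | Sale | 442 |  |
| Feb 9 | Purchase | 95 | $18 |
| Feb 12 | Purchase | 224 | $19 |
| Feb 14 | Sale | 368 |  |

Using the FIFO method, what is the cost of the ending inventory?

Feb 8, 442 sold [FIFO — oldest first]: 262 @ $13 + 180 @ $13 = $5,746
Feb 14, 368 sold [FIFO — oldest first]: 103 @ $13 + 199 @ $17 + 66 @ $18 = $5,910
Total COGS = $5,746 + $5,910 = $11,656
Ending inventory: 29 @ $18 + 224 @ $19 = $4,778

Ending inventory = $4,778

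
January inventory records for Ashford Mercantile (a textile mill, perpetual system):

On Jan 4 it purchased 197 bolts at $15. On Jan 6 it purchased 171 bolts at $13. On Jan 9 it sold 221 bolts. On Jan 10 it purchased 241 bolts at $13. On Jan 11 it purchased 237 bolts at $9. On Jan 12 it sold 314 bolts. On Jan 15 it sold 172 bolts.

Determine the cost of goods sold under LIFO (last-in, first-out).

Jan 9, 221 sold [LIFO — newest first]: 171 @ $13 + 50 @ $15 = $2,973
Jan 12, 314 sold [LIFO — newest first]: 237 @ $9 + 77 @ $13 = $3,134
Jan 15, 172 sold [LIFO — newest first]: 164 @ $13 + 8 @ $15 = $2,252
Total COGS = $2,973 + $3,134 + $2,252 = $8,359
Ending inventory: 139 @ $15 = $2,085

COGS = $8,359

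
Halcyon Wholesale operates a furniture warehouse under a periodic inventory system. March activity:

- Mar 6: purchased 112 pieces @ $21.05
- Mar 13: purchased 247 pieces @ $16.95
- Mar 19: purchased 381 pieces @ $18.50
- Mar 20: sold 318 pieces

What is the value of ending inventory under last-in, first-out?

Mar 20, 318 sold [LIFO — newest first]: 318 @ $18.50 = $5,883.00
Ending inventory: 112 @ $21.05 + 247 @ $16.95 + 63 @ $18.50 = $7,709.75
Check: goods available $13,592.75 = COGS $5,883.00 + ending $7,709.75

Ending inventory = $7,709.75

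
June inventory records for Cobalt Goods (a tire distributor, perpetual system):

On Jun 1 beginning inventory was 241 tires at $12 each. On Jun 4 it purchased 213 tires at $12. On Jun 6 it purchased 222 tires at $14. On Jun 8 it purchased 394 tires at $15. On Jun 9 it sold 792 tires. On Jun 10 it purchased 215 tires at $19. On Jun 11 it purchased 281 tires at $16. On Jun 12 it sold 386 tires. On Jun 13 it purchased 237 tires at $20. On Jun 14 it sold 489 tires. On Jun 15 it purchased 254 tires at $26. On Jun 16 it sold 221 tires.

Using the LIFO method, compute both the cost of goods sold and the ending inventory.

COGS = $31,901; ending inventory = $2,490

Jun 9, 792 sold [LIFO — newest first]: 394 @ $15 + 222 @ $14 + 176 @ $12 = $11,130
Jun 12, 386 sold [LIFO — newest first]: 281 @ $16 + 105 @ $19 = $6,491
Jun 14, 489 sold [LIFO — newest first]: 237 @ $20 + 110 @ $19 + 37 @ $12 + 105 @ $12 = $8,534
Jun 16, 221 sold [LIFO — newest first]: 221 @ $26 = $5,746
Total COGS = $11,130 + $6,491 + $8,534 + $5,746 = $31,901
Ending inventory: 136 @ $12 + 33 @ $26 = $2,490
Check: goods available $34,391 = COGS $31,901 + ending $2,490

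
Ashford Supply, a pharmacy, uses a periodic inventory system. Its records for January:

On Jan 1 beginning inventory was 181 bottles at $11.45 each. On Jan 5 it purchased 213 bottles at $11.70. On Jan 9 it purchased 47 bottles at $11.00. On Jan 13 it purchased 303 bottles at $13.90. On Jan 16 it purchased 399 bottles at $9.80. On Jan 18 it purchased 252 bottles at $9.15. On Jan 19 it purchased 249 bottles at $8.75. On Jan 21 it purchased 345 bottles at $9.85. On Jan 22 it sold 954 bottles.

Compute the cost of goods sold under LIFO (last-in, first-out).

COGS = $8,941.20

Jan 22, 954 sold [LIFO — newest first]: 345 @ $9.85 + 249 @ $8.75 + 252 @ $9.15 + 108 @ $9.80 = $8,941.20
Ending inventory: 181 @ $11.45 + 213 @ $11.70 + 47 @ $11.00 + 303 @ $13.90 + 291 @ $9.80 = $12,145.05
Check: goods available $21,086.25 = COGS $8,941.20 + ending $12,145.05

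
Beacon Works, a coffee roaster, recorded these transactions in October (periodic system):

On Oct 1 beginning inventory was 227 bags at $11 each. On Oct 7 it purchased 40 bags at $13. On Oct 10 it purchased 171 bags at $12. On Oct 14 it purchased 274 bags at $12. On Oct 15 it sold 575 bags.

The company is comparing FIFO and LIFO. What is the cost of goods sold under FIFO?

COGS = $6,713

FIFO COGS: 227 @ $11 + 40 @ $13 + 171 @ $12 + 137 @ $12 = $6,713
LIFO COGS: 274 @ $12 + 171 @ $12 + 40 @ $13 + 90 @ $11 = $6,850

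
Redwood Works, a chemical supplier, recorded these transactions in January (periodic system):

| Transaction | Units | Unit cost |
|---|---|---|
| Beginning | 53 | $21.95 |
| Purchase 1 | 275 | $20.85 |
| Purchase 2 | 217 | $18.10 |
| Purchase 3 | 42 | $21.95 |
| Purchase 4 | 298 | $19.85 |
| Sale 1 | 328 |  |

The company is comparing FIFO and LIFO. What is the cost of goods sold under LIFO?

COGS = $6,573.80

FIFO COGS: 53 @ $21.95 + 275 @ $20.85 = $6,897.10
LIFO COGS: 298 @ $19.85 + 30 @ $21.95 = $6,573.80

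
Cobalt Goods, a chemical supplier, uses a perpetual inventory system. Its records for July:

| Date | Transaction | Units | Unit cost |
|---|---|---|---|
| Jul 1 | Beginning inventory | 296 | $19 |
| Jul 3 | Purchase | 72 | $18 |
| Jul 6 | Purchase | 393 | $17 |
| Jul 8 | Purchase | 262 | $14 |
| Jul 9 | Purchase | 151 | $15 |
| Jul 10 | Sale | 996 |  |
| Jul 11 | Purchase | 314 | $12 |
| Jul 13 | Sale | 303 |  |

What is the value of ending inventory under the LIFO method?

Jul 10, 996 sold [LIFO — newest first]: 151 @ $15 + 262 @ $14 + 393 @ $17 + 72 @ $18 + 118 @ $19 = $16,152
Jul 13, 303 sold [LIFO — newest first]: 303 @ $12 = $3,636
Total COGS = $16,152 + $3,636 = $19,788
Ending inventory: 178 @ $19 + 11 @ $12 = $3,514
Check: goods available $23,302 = COGS $19,788 + ending $3,514

Ending inventory = $3,514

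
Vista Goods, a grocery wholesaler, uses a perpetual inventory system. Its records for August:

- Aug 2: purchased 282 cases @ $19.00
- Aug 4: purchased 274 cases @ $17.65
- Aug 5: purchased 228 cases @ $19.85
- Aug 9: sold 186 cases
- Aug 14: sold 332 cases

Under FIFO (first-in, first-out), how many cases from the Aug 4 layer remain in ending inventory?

Aug 9, 186 sold [FIFO — oldest first]: 186 @ $19.00 = $3,534.00
Aug 14, 332 sold [FIFO — oldest first]: 96 @ $19.00 + 236 @ $17.65 = $5,989.40
Total COGS = $3,534.00 + $5,989.40 = $9,523.40
Ending inventory: 38 @ $17.65 + 228 @ $19.85 = $5,196.50

38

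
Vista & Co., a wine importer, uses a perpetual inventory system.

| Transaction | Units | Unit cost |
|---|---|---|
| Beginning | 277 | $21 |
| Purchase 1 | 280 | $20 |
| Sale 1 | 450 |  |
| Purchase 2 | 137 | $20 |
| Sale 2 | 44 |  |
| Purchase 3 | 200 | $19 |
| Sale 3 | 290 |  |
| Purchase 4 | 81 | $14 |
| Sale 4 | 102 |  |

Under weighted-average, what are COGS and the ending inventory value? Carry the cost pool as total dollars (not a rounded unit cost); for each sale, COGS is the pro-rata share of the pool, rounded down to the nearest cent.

COGS = $17,557.49; ending inventory = $1,533.51

After Beginning: 277 on hand, pool $5,817.00 (≈ $21.0000 each)
After Purchase 1: 557 on hand, pool $11,417.00 (≈ $20.4973 each)
Sale 1, sell 450: 450/557 × $11,417.00 → $9,223.78
After Purchase 2: 244 on hand, pool $4,933.22 (≈ $20.2181 each)
Sale 2, sell 44: 44/244 × $4,933.22 → $889.59
After Purchase 3: 400 on hand, pool $7,843.63 (≈ $19.6091 each)
Sale 3, sell 290: 290/400 × $7,843.63 → $5,686.63
After Purchase 4: 191 on hand, pool $3,291.00 (≈ $17.2304 each)
Sale 4, sell 102: 102/191 × $3,291.00 → $1,757.49
Total COGS = $9,223.78 + $889.59 + $5,686.63 + $1,757.49 = $17,557.49
Ending inventory (cost pool remaining) = $1,533.51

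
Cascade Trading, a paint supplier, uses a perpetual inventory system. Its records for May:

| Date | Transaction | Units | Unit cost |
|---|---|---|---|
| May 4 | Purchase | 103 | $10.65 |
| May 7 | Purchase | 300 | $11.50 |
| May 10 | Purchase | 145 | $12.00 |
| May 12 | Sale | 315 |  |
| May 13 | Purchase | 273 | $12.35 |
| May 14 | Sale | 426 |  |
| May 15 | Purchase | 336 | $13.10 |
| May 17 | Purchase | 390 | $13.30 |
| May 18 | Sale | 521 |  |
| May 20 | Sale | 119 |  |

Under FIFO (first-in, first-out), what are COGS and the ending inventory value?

COGS = $17,039.30; ending inventory = $2,207.80

May 12, 315 sold [FIFO — oldest first]: 103 @ $10.65 + 212 @ $11.50 = $3,534.95
May 14, 426 sold [FIFO — oldest first]: 88 @ $11.50 + 145 @ $12.00 + 193 @ $12.35 = $5,135.55
May 18, 521 sold [FIFO — oldest first]: 80 @ $12.35 + 336 @ $13.10 + 105 @ $13.30 = $6,786.10
May 20, 119 sold [FIFO — oldest first]: 119 @ $13.30 = $1,582.70
Total COGS = $3,534.95 + $5,135.55 + $6,786.10 + $1,582.70 = $17,039.30
Ending inventory: 166 @ $13.30 = $2,207.80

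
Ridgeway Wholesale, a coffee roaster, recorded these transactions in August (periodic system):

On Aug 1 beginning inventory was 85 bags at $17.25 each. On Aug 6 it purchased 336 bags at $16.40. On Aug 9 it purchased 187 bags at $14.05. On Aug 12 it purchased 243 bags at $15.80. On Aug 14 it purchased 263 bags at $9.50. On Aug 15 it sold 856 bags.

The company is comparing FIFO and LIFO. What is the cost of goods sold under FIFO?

COGS = $13,490.90

FIFO COGS: 85 @ $17.25 + 336 @ $16.40 + 187 @ $14.05 + 243 @ $15.80 + 5 @ $9.50 = $13,490.90
LIFO COGS: 263 @ $9.50 + 243 @ $15.80 + 187 @ $14.05 + 163 @ $16.40 = $11,638.45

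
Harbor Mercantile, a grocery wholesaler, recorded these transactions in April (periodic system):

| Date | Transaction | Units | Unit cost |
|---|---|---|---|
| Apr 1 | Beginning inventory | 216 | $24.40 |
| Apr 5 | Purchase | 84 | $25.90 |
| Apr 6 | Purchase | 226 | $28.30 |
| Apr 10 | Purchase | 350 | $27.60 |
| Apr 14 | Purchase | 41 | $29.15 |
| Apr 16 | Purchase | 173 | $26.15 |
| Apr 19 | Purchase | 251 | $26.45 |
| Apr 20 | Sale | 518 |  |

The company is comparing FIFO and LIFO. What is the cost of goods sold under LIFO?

COGS = $13,820.85

FIFO COGS: 216 @ $24.40 + 84 @ $25.90 + 218 @ $28.30 = $13,615.40
LIFO COGS: 251 @ $26.45 + 173 @ $26.15 + 41 @ $29.15 + 53 @ $27.60 = $13,820.85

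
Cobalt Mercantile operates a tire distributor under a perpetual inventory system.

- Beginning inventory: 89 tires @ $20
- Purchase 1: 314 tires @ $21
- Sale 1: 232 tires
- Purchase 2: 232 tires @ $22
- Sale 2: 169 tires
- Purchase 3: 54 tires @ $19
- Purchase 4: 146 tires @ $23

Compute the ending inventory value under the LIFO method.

Ending inventory = $9,272

Sale 1 (232) [LIFO — newest first]: 232 @ $21 = $4,872
Sale 2 (169) [LIFO — newest first]: 169 @ $22 = $3,718
Total COGS = $4,872 + $3,718 = $8,590
Ending inventory: 89 @ $20 + 82 @ $21 + 63 @ $22 + 54 @ $19 + 146 @ $23 = $9,272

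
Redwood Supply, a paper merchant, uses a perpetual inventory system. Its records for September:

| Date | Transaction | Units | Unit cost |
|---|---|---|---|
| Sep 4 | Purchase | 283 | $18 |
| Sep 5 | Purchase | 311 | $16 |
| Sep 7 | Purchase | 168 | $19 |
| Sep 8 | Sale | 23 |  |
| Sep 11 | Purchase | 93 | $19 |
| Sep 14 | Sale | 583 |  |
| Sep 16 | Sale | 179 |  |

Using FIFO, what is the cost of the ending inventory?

Sep 8, 23 sold [FIFO — oldest first]: 23 @ $18 = $414
Sep 14, 583 sold [FIFO — oldest first]: 260 @ $18 + 311 @ $16 + 12 @ $19 = $9,884
Sep 16, 179 sold [FIFO — oldest first]: 156 @ $19 + 23 @ $19 = $3,401
Total COGS = $414 + $9,884 + $3,401 = $13,699
Ending inventory: 70 @ $19 = $1,330

Ending inventory = $1,330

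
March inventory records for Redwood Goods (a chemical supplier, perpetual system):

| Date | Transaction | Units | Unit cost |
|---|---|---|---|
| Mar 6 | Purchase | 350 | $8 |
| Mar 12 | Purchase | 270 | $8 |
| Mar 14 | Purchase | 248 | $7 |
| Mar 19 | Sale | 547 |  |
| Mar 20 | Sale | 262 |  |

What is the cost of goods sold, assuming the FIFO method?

COGS = $6,283

Mar 19, 547 sold [FIFO — oldest first]: 350 @ $8 + 197 @ $8 = $4,376
Mar 20, 262 sold [FIFO — oldest first]: 73 @ $8 + 189 @ $7 = $1,907
Total COGS = $4,376 + $1,907 = $6,283
Ending inventory: 59 @ $7 = $413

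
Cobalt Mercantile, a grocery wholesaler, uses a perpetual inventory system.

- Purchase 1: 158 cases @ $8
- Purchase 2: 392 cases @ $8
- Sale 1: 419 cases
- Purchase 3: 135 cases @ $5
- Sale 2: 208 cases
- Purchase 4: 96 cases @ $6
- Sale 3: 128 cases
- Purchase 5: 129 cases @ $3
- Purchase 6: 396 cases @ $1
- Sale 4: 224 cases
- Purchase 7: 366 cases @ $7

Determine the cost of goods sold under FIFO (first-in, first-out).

Sale 1 (419) [FIFO — oldest first]: 158 @ $8 + 261 @ $8 = $3,352
Sale 2 (208) [FIFO — oldest first]: 131 @ $8 + 77 @ $5 = $1,433
Sale 3 (128) [FIFO — oldest first]: 58 @ $5 + 70 @ $6 = $710
Sale 4 (224) [FIFO — oldest first]: 26 @ $6 + 129 @ $3 + 69 @ $1 = $612
Total COGS = $3,352 + $1,433 + $710 + $612 = $6,107
Ending inventory: 327 @ $1 + 366 @ $7 = $2,889
Check: goods available $8,996 = COGS $6,107 + ending $2,889

COGS = $6,107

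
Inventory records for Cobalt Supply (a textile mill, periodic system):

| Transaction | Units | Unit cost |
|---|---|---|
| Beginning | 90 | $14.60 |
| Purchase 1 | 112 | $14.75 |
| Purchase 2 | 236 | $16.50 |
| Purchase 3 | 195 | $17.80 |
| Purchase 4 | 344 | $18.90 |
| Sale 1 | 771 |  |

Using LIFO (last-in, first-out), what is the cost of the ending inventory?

Sale 1 (771) [LIFO — newest first]: 344 @ $18.90 + 195 @ $17.80 + 232 @ $16.50 = $13,800.60
Ending inventory: 90 @ $14.60 + 112 @ $14.75 + 4 @ $16.50 = $3,032.00

Ending inventory = $3,032.00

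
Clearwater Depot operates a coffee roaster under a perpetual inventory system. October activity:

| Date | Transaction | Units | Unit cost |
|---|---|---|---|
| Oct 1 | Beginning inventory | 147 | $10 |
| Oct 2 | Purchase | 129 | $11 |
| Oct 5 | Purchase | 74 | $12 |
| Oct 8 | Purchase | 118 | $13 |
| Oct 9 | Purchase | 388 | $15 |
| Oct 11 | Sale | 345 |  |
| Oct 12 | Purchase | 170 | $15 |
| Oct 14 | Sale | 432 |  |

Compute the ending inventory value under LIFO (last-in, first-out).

Ending inventory = $2,592

Oct 11, 345 sold [LIFO — newest first]: 345 @ $15 = $5,175
Oct 14, 432 sold [LIFO — newest first]: 170 @ $15 + 43 @ $15 + 118 @ $13 + 74 @ $12 + 27 @ $11 = $5,914
Total COGS = $5,175 + $5,914 = $11,089
Ending inventory: 147 @ $10 + 102 @ $11 = $2,592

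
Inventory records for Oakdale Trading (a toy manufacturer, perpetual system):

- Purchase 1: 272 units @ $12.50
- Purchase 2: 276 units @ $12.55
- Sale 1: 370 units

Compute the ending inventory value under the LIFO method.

Ending inventory = $2,225.00

Sale 1 (370) [LIFO — newest first]: 276 @ $12.55 + 94 @ $12.50 = $4,638.80
Ending inventory: 178 @ $12.50 = $2,225.00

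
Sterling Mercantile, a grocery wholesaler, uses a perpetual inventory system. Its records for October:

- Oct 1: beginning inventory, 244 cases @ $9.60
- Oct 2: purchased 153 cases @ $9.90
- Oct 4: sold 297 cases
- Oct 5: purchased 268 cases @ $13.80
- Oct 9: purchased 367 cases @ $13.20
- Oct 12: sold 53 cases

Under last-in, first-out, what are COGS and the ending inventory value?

COGS = $3,596.70; ending inventory = $8,803.20

Oct 4, 297 sold [LIFO — newest first]: 153 @ $9.90 + 144 @ $9.60 = $2,897.10
Oct 12, 53 sold [LIFO — newest first]: 53 @ $13.20 = $699.60
Total COGS = $2,897.10 + $699.60 = $3,596.70
Ending inventory: 100 @ $9.60 + 268 @ $13.80 + 314 @ $13.20 = $8,803.20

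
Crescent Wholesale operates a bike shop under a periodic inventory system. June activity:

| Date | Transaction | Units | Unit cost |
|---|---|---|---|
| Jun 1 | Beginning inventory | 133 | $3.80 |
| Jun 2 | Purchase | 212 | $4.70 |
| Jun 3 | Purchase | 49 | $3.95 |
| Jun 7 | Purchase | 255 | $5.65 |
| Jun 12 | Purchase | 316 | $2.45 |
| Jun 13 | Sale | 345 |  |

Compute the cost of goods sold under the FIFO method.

Jun 13, 345 sold [FIFO — oldest first]: 133 @ $3.80 + 212 @ $4.70 = $1,501.80
Ending inventory: 49 @ $3.95 + 255 @ $5.65 + 316 @ $2.45 = $2,408.50

COGS = $1,501.80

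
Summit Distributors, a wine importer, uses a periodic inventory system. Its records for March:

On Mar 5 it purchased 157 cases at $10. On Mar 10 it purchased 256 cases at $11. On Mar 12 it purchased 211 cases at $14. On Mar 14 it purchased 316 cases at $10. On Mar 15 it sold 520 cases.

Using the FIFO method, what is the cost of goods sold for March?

Mar 15, 520 sold [FIFO — oldest first]: 157 @ $10 + 256 @ $11 + 107 @ $14 = $5,884
Ending inventory: 104 @ $14 + 316 @ $10 = $4,616
Check: goods available $10,500 = COGS $5,884 + ending $4,616

COGS = $5,884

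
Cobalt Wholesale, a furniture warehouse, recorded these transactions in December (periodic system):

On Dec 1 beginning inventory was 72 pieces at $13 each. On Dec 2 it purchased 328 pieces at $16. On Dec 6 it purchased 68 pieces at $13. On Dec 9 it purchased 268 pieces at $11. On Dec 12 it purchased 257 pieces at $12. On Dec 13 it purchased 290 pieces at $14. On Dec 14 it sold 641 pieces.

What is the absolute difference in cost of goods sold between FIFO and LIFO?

FIFO COGS: 72 @ $13 + 328 @ $16 + 68 @ $13 + 173 @ $11 = $8,971
LIFO COGS: 290 @ $14 + 257 @ $12 + 94 @ $11 = $8,178
Difference = |$8,971 − $8,178| = $793

$793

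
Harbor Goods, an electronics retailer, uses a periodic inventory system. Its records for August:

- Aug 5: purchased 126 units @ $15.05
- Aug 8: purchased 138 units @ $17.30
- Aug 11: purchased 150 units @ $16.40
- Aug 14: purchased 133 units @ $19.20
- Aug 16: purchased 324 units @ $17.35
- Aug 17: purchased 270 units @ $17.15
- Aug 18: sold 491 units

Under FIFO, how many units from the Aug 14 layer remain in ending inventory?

Aug 18, 491 sold [FIFO — oldest first]: 126 @ $15.05 + 138 @ $17.30 + 150 @ $16.40 + 77 @ $19.20 = $8,222.10
Ending inventory: 56 @ $19.20 + 324 @ $17.35 + 270 @ $17.15 = $11,327.10

56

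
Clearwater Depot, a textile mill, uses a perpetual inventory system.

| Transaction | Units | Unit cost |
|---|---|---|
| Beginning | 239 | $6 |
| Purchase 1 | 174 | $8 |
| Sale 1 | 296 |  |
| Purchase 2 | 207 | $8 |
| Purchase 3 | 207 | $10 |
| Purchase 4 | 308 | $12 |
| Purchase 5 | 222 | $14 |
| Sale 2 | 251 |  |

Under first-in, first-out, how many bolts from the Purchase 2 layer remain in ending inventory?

73

Sale 1 (296) [FIFO — oldest first]: 239 @ $6 + 57 @ $8 = $1,890
Sale 2 (251) [FIFO — oldest first]: 117 @ $8 + 134 @ $8 = $2,008
Total COGS = $1,890 + $2,008 = $3,898
Ending inventory: 73 @ $8 + 207 @ $10 + 308 @ $12 + 222 @ $14 = $9,458
Check: goods available $13,356 = COGS $3,898 + ending $9,458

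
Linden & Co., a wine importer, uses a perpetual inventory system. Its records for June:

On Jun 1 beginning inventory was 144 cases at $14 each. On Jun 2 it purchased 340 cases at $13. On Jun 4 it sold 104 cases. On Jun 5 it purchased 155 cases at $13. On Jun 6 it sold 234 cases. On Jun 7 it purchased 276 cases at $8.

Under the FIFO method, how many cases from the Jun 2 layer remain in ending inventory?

Jun 4, 104 sold [FIFO — oldest first]: 104 @ $14 = $1,456
Jun 6, 234 sold [FIFO — oldest first]: 40 @ $14 + 194 @ $13 = $3,082
Total COGS = $1,456 + $3,082 = $4,538
Ending inventory: 146 @ $13 + 155 @ $13 + 276 @ $8 = $6,121

146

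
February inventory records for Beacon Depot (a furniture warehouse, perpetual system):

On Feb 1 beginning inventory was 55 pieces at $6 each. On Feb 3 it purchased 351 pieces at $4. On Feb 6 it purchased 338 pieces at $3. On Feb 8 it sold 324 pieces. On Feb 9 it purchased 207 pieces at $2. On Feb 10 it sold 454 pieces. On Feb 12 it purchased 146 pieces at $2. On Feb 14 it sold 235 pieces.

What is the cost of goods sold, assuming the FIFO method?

COGS = $3,286

Feb 8, 324 sold [FIFO — oldest first]: 55 @ $6 + 269 @ $4 = $1,406
Feb 10, 454 sold [FIFO — oldest first]: 82 @ $4 + 338 @ $3 + 34 @ $2 = $1,410
Feb 14, 235 sold [FIFO — oldest first]: 173 @ $2 + 62 @ $2 = $470
Total COGS = $1,406 + $1,410 + $470 = $3,286
Ending inventory: 84 @ $2 = $168
Check: goods available $3,454 = COGS $3,286 + ending $168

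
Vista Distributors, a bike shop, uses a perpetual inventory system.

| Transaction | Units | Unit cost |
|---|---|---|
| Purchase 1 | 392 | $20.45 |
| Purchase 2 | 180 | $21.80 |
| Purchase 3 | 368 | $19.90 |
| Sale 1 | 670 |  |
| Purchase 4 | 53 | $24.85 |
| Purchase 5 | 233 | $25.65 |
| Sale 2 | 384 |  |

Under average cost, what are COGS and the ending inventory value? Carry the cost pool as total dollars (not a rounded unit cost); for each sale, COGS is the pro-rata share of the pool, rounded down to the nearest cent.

COGS = $22,589.13; ending inventory = $3,967.97

After Purchase 1: 392 on hand, pool $8,016.40 (≈ $20.4500 each)
After Purchase 2: 572 on hand, pool $11,940.40 (≈ $20.8748 each)
After Purchase 3: 940 on hand, pool $19,263.60 (≈ $20.4932 each)
Sale 1, sell 670: 670/940 × $19,263.60 → $13,730.43
After Purchase 4: 323 on hand, pool $6,850.22 (≈ $21.2081 each)
After Purchase 5: 556 on hand, pool $12,826.67 (≈ $23.0696 each)
Sale 2, sell 384: 384/556 × $12,826.67 → $8,858.70
Total COGS = $13,730.43 + $8,858.70 = $22,589.13
Ending inventory (cost pool remaining) = $3,967.97
Check: goods available $26,557.10 = COGS $22,589.13 + ending $3,967.97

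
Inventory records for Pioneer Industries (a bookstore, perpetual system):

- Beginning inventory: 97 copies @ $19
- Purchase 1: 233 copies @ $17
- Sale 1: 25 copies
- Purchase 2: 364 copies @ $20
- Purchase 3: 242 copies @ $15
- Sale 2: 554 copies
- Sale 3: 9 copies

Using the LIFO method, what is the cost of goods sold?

Sale 1 (25) [LIFO — newest first]: 25 @ $17 = $425
Sale 2 (554) [LIFO — newest first]: 242 @ $15 + 312 @ $20 = $9,870
Sale 3 (9) [LIFO — newest first]: 9 @ $20 = $180
Total COGS = $425 + $9,870 + $180 = $10,475
Ending inventory: 97 @ $19 + 208 @ $17 + 43 @ $20 = $6,239

COGS = $10,475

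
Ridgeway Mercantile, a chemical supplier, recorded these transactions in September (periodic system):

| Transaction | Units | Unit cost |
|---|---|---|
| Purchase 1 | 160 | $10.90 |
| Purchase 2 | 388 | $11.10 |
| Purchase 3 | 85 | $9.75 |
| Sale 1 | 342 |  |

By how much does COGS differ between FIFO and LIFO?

FIFO COGS: 160 @ $10.90 + 182 @ $11.10 = $3,764.20
LIFO COGS: 85 @ $9.75 + 257 @ $11.10 = $3,681.45
Difference = |$3,764.20 − $3,681.45| = $82.75

$82.75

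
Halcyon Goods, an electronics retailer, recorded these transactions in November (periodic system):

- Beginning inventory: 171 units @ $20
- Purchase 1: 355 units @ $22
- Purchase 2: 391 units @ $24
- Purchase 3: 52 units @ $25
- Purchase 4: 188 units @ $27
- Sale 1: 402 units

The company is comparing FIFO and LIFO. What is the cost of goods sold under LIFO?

COGS = $10,264

FIFO COGS: 171 @ $20 + 231 @ $22 = $8,502
LIFO COGS: 188 @ $27 + 52 @ $25 + 162 @ $24 = $10,264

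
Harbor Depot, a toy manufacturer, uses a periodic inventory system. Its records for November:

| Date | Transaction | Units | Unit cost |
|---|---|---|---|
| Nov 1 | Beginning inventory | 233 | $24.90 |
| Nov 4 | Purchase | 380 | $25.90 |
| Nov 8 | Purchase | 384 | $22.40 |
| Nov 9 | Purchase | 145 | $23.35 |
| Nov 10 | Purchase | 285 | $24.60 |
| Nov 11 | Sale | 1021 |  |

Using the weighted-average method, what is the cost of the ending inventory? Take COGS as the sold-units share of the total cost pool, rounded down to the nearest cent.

Nov 11, sell 1021: 1021/1427 × $34,642.05 → $24,785.93
Ending inventory (cost pool remaining) = $9,856.12

Ending inventory = $9,856.12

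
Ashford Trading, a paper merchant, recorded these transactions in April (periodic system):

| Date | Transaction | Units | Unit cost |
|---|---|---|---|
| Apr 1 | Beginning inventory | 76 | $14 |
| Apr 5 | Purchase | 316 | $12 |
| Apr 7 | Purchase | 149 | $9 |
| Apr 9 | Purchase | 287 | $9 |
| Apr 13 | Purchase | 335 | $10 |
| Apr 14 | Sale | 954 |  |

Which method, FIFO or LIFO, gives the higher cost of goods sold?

FIFO

FIFO COGS: 76 @ $14 + 316 @ $12 + 149 @ $9 + 287 @ $9 + 126 @ $10 = $10,040
LIFO COGS: 335 @ $10 + 287 @ $9 + 149 @ $9 + 183 @ $12 = $9,470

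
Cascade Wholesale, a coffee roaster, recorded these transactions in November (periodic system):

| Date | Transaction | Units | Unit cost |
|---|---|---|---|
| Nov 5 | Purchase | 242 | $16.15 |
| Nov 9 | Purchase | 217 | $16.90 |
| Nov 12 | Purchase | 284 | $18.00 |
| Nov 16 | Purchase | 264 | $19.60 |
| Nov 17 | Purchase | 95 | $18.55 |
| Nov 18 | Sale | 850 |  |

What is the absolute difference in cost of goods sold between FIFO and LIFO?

$762.15

FIFO COGS: 242 @ $16.15 + 217 @ $16.90 + 284 @ $18.00 + 107 @ $19.60 = $14,784.80
LIFO COGS: 95 @ $18.55 + 264 @ $19.60 + 284 @ $18.00 + 207 @ $16.90 = $15,546.95
Difference = |$14,784.80 − $15,546.95| = $762.15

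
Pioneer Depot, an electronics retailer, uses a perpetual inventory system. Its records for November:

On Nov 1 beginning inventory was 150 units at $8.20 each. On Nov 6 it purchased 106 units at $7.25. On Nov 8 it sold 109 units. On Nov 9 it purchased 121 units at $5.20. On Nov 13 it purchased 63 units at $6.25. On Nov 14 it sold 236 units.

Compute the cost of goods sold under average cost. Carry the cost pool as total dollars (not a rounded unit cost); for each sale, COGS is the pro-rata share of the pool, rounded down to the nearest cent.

After Nov 1: 150 on hand, pool $1,230.00 (≈ $8.2000 each)
After Nov 6: 256 on hand, pool $1,998.50 (≈ $7.8066 each)
Nov 8, sell 109: 109/256 × $1,998.50 → $850.92
After Nov 9: 268 on hand, pool $1,776.78 (≈ $6.6298 each)
After Nov 13: 331 on hand, pool $2,170.53 (≈ $6.5575 each)
Nov 14, sell 236: 236/331 × $2,170.53 → $1,547.56
Total COGS = $850.92 + $1,547.56 = $2,398.48
Ending inventory (cost pool remaining) = $622.97

COGS = $2,398.48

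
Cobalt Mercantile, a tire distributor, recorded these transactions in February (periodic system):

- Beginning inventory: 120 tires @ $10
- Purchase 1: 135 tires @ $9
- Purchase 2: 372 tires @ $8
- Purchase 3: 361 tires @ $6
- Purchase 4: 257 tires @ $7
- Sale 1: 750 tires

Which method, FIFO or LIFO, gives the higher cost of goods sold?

FIFO COGS: 120 @ $10 + 135 @ $9 + 372 @ $8 + 123 @ $6 = $6,129
LIFO COGS: 257 @ $7 + 361 @ $6 + 132 @ $8 = $5,021

FIFO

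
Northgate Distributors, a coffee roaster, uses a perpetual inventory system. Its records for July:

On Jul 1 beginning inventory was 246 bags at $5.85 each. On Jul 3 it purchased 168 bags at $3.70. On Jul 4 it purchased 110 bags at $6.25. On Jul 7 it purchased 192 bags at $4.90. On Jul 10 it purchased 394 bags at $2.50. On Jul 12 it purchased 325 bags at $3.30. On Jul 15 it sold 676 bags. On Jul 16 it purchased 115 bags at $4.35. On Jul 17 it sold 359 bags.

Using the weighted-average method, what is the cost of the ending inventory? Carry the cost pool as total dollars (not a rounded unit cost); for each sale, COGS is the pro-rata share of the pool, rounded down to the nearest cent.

After Jul 1: 246 on hand, pool $1,439.10 (≈ $5.8500 each)
After Jul 3: 414 on hand, pool $2,060.70 (≈ $4.9775 each)
After Jul 4: 524 on hand, pool $2,748.20 (≈ $5.2447 each)
After Jul 7: 716 on hand, pool $3,689.00 (≈ $5.1522 each)
After Jul 10: 1110 on hand, pool $4,674.00 (≈ $4.2108 each)
After Jul 12: 1435 on hand, pool $5,746.50 (≈ $4.0045 each)
Jul 15, sell 676: 676/1435 × $5,746.50 → $2,707.06
After Jul 16: 874 on hand, pool $3,539.69 (≈ $4.0500 each)
Jul 17, sell 359: 359/874 × $3,539.69 → $1,453.94
Total COGS = $2,707.06 + $1,453.94 = $4,161.00
Ending inventory (cost pool remaining) = $2,085.75

Ending inventory = $2,085.75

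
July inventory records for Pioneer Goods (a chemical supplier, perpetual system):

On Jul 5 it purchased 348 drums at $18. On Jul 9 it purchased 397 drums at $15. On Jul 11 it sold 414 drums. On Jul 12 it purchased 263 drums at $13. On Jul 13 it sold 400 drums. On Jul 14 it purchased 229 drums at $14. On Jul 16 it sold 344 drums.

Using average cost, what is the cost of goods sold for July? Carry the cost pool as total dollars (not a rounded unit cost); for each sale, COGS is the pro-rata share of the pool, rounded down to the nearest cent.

COGS = $17,705.55

After Jul 5: 348 on hand, pool $6,264.00 (≈ $18.0000 each)
After Jul 9: 745 on hand, pool $12,219.00 (≈ $16.4013 each)
Jul 11, sell 414: 414/745 × $12,219.00 → $6,790.15
After Jul 12: 594 on hand, pool $8,847.85 (≈ $14.8954 each)
Jul 13, sell 400: 400/594 × $8,847.85 → $5,958.14
After Jul 14: 423 on hand, pool $6,095.71 (≈ $14.4107 each)
Jul 16, sell 344: 344/423 × $6,095.71 → $4,957.26
Total COGS = $6,790.15 + $5,958.14 + $4,957.26 = $17,705.55
Ending inventory (cost pool remaining) = $1,138.45
Check: goods available $18,844.00 = COGS $17,705.55 + ending $1,138.45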